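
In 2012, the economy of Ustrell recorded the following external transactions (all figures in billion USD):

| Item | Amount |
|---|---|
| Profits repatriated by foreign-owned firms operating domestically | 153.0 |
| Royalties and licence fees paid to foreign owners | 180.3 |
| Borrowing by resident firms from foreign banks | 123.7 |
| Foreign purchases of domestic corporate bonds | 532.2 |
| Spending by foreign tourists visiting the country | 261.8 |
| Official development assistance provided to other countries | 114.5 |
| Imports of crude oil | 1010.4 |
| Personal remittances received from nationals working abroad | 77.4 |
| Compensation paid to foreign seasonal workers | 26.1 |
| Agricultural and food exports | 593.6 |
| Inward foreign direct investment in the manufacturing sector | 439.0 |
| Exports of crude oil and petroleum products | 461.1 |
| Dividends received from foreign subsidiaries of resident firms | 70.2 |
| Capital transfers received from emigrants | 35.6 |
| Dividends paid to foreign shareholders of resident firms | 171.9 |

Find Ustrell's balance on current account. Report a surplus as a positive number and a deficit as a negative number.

-192.1

Goods: -1010.4 + 461.1 + 593.6 = 44.3
Services: -180.3 + 261.8 = 81.5
Primary income: 70.2 - 26.1 - 171.9 - 153.0 = -280.8
Secondary income: -114.5 + 77.4 = -37.1
Current account = 44.3 + 81.5 + (-280.8) + (-37.1) = -192.1
(Excluded from the current account — financial account: borrowing by resident firms from foreign banks 123.7, foreign purchases of domestic corporate bonds 532.2, inward foreign direct investment in the manufacturing sector 439.0; capital account: capital transfers received from emigrants 35.6.)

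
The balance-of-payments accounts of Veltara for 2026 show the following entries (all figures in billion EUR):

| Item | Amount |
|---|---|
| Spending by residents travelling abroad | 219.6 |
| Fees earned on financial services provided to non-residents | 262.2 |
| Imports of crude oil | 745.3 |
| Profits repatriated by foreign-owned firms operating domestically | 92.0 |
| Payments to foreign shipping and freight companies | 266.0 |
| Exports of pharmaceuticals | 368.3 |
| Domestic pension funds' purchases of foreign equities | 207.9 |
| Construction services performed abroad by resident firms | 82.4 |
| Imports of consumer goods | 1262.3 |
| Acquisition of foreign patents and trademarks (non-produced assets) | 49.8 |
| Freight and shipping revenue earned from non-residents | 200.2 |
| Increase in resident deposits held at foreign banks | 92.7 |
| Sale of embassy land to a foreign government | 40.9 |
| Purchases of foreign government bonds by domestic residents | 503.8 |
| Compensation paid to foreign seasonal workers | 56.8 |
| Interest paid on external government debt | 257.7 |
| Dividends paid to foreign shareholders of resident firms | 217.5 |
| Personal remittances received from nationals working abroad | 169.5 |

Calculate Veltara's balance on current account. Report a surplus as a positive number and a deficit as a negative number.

-2034.6

Goods: 368.3 - 1262.3 - 745.3 = -1639.3
Services: 82.4 - 266.0 + 200.2 - 219.6 + 262.2 = 59.2
Primary income: -217.5 - 92.0 - 257.7 - 56.8 = -624.0
Secondary income: 169.5
Current account = (-1639.3) + 59.2 + (-624.0) + 169.5 = -2034.6
(Excluded from the current account — financial account: domestic pension funds' purchases of foreign equities 207.9, increase in resident deposits held at foreign banks 92.7, purchases of foreign government bonds by domestic residents 503.8; capital account: acquisition of foreign patents and trademarks (non-produced assets) 49.8, sale of embassy land to a foreign government 40.9.)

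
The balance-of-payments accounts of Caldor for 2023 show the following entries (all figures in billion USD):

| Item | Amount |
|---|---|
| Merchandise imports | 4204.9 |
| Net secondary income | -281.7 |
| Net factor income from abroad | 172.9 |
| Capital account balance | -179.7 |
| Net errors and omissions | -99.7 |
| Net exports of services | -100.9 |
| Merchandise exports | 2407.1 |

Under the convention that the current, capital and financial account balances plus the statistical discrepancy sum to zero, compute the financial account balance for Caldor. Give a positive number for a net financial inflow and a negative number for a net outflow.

2286.9

Goods balance = 2407.1 - 4204.9 = -1797.8
Services balance = -100.9
Trade balance (goods + services) = -1797.8 + (-100.9) = -1898.7
Net primary income = 172.9
Net secondary income = -281.7
Current account = -1898.7 + 172.9 + (-281.7) = -2007.5
Financial account = -(-2007.5 + (-179.7) + (-99.7)) = 2286.9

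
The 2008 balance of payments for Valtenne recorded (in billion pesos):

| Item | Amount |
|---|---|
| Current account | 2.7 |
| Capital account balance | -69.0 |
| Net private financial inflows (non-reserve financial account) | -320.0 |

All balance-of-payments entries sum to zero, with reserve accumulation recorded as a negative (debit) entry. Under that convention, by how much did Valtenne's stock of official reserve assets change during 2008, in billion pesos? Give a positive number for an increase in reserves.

-386.3

Official reserve transactions balance = -(2.7 + (-69.0) + (-320.0)) = 386.3
An accumulation of reserves is recorded as a debit (negative entry), so the change in the stock of reserves is the negative of that balance.
Change in official reserves = -(386.3) = -386.3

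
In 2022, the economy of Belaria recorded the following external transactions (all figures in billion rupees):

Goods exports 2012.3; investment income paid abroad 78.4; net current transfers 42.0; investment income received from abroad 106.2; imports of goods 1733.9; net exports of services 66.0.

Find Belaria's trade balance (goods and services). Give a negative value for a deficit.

Goods balance = 2012.3 - 1733.9 = 278.4
Services balance = 66.0
Trade balance (goods + services) = 278.4 + 66.0 = 344.4

344.4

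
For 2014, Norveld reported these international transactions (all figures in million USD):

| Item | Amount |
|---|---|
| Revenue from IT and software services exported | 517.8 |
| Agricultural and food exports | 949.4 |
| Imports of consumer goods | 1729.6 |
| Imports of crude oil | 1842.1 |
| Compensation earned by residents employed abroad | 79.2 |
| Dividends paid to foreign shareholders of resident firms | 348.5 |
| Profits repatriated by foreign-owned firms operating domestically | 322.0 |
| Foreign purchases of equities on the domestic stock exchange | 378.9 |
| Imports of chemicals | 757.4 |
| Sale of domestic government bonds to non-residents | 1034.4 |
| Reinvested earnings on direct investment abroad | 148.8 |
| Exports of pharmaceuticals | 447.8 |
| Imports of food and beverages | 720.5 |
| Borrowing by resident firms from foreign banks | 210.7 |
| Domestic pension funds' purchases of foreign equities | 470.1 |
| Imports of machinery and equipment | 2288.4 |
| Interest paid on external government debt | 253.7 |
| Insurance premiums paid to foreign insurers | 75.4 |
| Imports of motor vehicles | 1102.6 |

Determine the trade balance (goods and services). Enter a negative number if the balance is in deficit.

Goods: -1729.6 - 720.5 - 1842.1 + 949.4 + 447.8 - 757.4 - 1102.6 - 2288.4 = -7043.4
Services: -75.4 + 517.8 = 442.4
Trade balance = -7043.4 + 442.4 = -6601.0
(Excluded from the trade balance — primary income: compensation earned by residents employed abroad 79.2, dividends paid to foreign shareholders of resident firms 348.5, profits repatriated by foreign-owned firms operating domestically 322.0, reinvested earnings on direct investment abroad 148.8, interest paid on external government debt 253.7; financial account: foreign purchases of equities on the domestic stock exchange 378.9, sale of domestic government bonds to non-residents 1034.4, borrowing by resident firms from foreign banks 210.7, domestic pension funds' purchases of foreign equities 470.1.)

-6601.0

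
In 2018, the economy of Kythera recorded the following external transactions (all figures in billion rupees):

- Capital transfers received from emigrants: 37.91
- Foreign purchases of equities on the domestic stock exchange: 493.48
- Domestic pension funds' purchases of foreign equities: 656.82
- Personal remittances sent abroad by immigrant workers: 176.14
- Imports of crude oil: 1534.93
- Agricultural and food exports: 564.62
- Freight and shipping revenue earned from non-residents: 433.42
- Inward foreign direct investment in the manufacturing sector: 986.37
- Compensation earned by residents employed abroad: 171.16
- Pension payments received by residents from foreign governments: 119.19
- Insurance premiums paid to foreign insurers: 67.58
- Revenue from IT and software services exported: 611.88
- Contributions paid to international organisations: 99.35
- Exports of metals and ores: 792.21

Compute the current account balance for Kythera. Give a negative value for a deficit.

Goods: 792.21 - 1534.93 + 564.62 = -178.10
Services: 611.88 - 67.58 + 433.42 = 977.72
Primary income: 171.16
Secondary income: 119.19 - 99.35 - 176.14 = -156.30
Current account = (-178.10) + 977.72 + 171.16 + (-156.30) = 814.48
(Excluded from the current account — capital account: capital transfers received from emigrants 37.91; financial account: foreign purchases of equities on the domestic stock exchange 493.48, domestic pension funds' purchases of foreign equities 656.82, inward foreign direct investment in the manufacturing sector 986.37.)

814.48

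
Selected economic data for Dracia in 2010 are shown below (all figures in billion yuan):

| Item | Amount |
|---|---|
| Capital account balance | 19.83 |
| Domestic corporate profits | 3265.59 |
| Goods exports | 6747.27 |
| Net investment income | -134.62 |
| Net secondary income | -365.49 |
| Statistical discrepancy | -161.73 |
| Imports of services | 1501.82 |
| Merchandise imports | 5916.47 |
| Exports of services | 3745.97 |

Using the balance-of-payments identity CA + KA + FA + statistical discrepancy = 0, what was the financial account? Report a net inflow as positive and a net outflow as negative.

Goods balance = 6747.27 - 5916.47 = 830.80
Services balance = 3745.97 - 1501.82 = 2244.15
Trade balance (goods + services) = 830.80 + 2244.15 = 3074.95
Net primary income = -134.62
Net secondary income = -365.49
Current account = 3074.95 + (-134.62) + (-365.49) = 2574.84
Financial account = -(2574.84 + 19.83 + (-161.73)) = -2432.94

-2432.94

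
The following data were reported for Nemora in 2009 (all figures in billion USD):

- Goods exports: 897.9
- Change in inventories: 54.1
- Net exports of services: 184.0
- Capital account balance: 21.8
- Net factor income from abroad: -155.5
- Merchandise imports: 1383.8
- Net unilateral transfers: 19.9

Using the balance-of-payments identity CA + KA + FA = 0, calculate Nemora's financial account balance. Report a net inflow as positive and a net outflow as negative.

Goods balance = 897.9 - 1383.8 = -485.9
Services balance = 184.0
Trade balance (goods + services) = -485.9 + 184.0 = -301.9
Net primary income = -155.5
Net secondary income = 19.9
Current account = -301.9 + (-155.5) + 19.9 = -437.5
Financial account = -(-437.5 + 21.8) = 415.7

415.7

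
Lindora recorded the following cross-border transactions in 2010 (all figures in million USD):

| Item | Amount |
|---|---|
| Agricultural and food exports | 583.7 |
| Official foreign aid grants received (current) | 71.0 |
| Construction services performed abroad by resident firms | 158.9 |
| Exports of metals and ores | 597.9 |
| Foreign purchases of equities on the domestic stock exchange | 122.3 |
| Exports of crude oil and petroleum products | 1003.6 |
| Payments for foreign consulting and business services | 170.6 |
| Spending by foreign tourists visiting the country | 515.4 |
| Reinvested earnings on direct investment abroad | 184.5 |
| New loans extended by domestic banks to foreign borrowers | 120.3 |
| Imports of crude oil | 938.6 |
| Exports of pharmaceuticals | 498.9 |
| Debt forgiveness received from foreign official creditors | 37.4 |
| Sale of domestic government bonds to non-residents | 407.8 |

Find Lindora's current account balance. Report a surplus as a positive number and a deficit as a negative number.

2504.7

Goods: 1003.6 - 938.6 + 583.7 + 498.9 + 597.9 = 1745.5
Services: -170.6 + 158.9 + 515.4 = 503.7
Primary income: 184.5
Secondary income: 71.0
Current account = 1745.5 + 503.7 + 184.5 + 71.0 = 2504.7
(Excluded from the current account — financial account: foreign purchases of equities on the domestic stock exchange 122.3, new loans extended by domestic banks to foreign borrowers 120.3, sale of domestic government bonds to non-residents 407.8; capital account: debt forgiveness received from foreign official creditors 37.4.)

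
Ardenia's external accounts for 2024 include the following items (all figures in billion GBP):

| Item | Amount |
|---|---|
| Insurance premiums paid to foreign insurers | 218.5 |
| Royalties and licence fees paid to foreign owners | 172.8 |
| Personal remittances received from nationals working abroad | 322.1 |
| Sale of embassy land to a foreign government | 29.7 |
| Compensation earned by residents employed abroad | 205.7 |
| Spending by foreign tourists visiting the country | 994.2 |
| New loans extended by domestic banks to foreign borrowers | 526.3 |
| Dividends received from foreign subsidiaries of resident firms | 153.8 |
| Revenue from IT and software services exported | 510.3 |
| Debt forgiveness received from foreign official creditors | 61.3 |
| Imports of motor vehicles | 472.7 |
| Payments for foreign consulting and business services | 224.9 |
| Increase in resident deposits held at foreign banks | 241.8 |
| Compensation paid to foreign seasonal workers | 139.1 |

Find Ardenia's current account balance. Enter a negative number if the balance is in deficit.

958.1

Goods: -472.7
Services: -218.5 + 510.3 - 172.8 - 224.9 + 994.2 = 888.3
Primary income: 153.8 + 205.7 - 139.1 = 220.4
Secondary income: 322.1
Current account = (-472.7) + 888.3 + 220.4 + 322.1 = 958.1
(Excluded from the current account — capital account: sale of embassy land to a foreign government 29.7, debt forgiveness received from foreign official creditors 61.3; financial account: new loans extended by domestic banks to foreign borrowers 526.3, increase in resident deposits held at foreign banks 241.8.)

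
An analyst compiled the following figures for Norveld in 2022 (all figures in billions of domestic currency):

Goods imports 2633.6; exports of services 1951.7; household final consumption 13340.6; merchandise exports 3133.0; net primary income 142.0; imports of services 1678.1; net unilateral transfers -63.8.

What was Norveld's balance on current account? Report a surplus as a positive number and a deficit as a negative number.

851.2

Goods balance = 3133.0 - 2633.6 = 499.4
Services balance = 1951.7 - 1678.1 = 273.6
Trade balance (goods + services) = 499.4 + 273.6 = 773.0
Net primary income = 142.0
Net secondary income = -63.8
Current account = 773.0 + 142.0 + (-63.8) = 851.2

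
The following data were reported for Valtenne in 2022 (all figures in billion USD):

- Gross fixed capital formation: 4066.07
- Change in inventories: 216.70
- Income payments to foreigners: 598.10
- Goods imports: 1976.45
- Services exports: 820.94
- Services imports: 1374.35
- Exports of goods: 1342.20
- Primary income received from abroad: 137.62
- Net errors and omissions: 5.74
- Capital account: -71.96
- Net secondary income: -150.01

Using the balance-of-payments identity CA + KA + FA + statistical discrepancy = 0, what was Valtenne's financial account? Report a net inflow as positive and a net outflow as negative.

1864.37

Goods balance = 1342.20 - 1976.45 = -634.25
Services balance = 820.94 - 1374.35 = -553.41
Trade balance (goods + services) = -634.25 + (-553.41) = -1187.66
Net primary income = 137.62 - 598.10 = -460.48
Net secondary income = -150.01
Current account = -1187.66 + (-460.48) + (-150.01) = -1798.15
Financial account = -(-1798.15 + (-71.96) + 5.74) = 1864.37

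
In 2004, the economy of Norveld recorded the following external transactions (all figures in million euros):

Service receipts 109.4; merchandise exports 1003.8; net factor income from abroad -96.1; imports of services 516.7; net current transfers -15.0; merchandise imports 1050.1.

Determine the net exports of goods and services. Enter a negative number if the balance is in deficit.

-453.6

Goods balance = 1003.8 - 1050.1 = -46.3
Services balance = 109.4 - 516.7 = -407.3
Trade balance (goods + services) = -46.3 + (-407.3) = -453.6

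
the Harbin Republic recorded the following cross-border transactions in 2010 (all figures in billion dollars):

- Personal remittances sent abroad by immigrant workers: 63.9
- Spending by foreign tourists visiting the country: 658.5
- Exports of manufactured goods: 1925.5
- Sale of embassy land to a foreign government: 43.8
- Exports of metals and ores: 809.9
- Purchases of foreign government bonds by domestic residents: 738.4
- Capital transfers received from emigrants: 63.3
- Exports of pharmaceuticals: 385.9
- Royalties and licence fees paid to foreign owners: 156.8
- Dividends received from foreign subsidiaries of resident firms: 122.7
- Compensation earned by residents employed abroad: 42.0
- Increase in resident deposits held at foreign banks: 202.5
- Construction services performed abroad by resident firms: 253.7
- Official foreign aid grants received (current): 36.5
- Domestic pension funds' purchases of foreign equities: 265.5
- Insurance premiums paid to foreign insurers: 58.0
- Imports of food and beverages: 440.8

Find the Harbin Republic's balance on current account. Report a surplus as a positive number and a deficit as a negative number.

3515.2

Goods: 809.9 + 1925.5 + 385.9 - 440.8 = 2680.5
Services: -58.0 + 253.7 - 156.8 + 658.5 = 697.4
Primary income: 42.0 + 122.7 = 164.7
Secondary income: 36.5 - 63.9 = -27.4
Current account = 2680.5 + 697.4 + 164.7 + (-27.4) = 3515.2
(Excluded from the current account — capital account: sale of embassy land to a foreign government 43.8, capital transfers received from emigrants 63.3; financial account: purchases of foreign government bonds by domestic residents 738.4, increase in resident deposits held at foreign banks 202.5, domestic pension funds' purchases of foreign equities 265.5.)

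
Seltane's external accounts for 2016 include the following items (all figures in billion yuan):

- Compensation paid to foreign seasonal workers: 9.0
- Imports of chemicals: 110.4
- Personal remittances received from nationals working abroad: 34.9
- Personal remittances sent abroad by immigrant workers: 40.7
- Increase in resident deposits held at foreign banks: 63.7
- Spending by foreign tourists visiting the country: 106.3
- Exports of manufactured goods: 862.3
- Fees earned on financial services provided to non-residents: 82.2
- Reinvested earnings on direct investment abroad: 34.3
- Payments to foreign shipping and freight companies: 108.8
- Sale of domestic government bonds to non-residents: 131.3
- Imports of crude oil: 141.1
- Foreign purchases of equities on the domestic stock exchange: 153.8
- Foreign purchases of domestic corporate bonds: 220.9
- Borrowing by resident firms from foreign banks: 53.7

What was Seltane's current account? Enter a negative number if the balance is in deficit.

710.0

Goods: -141.1 + 862.3 - 110.4 = 610.8
Services: 82.2 + 106.3 - 108.8 = 79.7
Primary income: 34.3 - 9.0 = 25.3
Secondary income: -40.7 + 34.9 = -5.8
Current account = 610.8 + 79.7 + 25.3 + (-5.8) = 710.0
(Excluded from the current account — financial account: increase in resident deposits held at foreign banks 63.7, sale of domestic government bonds to non-residents 131.3, foreign purchases of equities on the domestic stock exchange 153.8, foreign purchases of domestic corporate bonds 220.9, borrowing by resident firms from foreign banks 53.7.)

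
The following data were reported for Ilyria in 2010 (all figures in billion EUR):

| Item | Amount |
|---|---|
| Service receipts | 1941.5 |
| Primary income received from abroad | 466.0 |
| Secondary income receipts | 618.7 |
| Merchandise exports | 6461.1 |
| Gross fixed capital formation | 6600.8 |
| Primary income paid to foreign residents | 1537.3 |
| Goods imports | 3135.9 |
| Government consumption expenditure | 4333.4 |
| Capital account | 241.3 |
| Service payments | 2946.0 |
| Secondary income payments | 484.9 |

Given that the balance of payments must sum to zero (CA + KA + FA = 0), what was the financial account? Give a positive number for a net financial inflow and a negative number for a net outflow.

Goods balance = 6461.1 - 3135.9 = 3325.2
Services balance = 1941.5 - 2946.0 = -1004.5
Trade balance (goods + services) = 3325.2 + (-1004.5) = 2320.7
Net primary income = 466.0 - 1537.3 = -1071.3
Net secondary income = 618.7 - 484.9 = 133.8
Current account = 2320.7 + (-1071.3) + 133.8 = 1383.2
Financial account = -(1383.2 + 241.3) = -1624.5

-1624.5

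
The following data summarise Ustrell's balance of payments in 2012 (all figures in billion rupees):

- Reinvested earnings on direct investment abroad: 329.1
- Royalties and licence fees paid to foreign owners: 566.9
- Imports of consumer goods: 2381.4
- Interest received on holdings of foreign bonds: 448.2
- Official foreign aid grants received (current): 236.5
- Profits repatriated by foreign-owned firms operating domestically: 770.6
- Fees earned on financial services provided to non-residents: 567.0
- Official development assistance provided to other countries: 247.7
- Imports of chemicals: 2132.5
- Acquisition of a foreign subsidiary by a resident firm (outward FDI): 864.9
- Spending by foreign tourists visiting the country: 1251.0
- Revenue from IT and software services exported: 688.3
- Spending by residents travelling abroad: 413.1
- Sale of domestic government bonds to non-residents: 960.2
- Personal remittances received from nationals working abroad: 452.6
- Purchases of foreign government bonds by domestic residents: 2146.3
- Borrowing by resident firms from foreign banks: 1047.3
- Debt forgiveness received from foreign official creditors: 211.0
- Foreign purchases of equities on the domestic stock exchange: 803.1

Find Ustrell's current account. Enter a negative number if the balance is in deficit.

-2539.5

Goods: -2381.4 - 2132.5 = -4513.9
Services: 688.3 - 413.1 - 566.9 + 1251.0 + 567.0 = 1526.3
Primary income: -770.6 + 448.2 + 329.1 = 6.7
Secondary income: 236.5 + 452.6 - 247.7 = 441.4
Current account = (-4513.9) + 1526.3 + 6.7 + 441.4 = -2539.5
(Excluded from the current account — financial account: acquisition of a foreign subsidiary by a resident firm (outward FDI) 864.9, sale of domestic government bonds to non-residents 960.2, purchases of foreign government bonds by domestic residents 2146.3, borrowing by resident firms from foreign banks 1047.3, foreign purchases of equities on the domestic stock exchange 803.1; capital account: debt forgiveness received from foreign official creditors 211.0.)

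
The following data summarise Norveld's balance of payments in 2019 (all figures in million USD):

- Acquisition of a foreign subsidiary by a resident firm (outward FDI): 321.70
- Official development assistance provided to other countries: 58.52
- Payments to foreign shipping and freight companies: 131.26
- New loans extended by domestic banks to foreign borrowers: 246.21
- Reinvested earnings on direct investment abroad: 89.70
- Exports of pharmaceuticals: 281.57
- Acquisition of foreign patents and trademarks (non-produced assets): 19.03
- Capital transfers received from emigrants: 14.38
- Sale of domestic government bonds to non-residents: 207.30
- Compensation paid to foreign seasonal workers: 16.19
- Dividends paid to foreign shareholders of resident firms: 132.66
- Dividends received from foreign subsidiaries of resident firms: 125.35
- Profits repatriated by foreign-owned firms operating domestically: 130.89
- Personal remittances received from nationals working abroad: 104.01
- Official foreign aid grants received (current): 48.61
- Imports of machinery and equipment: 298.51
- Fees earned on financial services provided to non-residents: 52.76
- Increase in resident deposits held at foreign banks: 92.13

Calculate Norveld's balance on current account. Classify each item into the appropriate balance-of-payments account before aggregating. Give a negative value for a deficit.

-66.03

Goods: -298.51 + 281.57 = -16.94
Services: -131.26 + 52.76 = -78.50
Primary income: -130.89 - 132.66 + 125.35 + 89.70 - 16.19 = -64.69
Secondary income: 48.61 + 104.01 - 58.52 = 94.10
Current account = (-16.94) + (-78.50) + (-64.69) + 94.10 = -66.03
(Excluded from the current account — financial account: acquisition of a foreign subsidiary by a resident firm (outward FDI) 321.70, new loans extended by domestic banks to foreign borrowers 246.21, sale of domestic government bonds to non-residents 207.30, increase in resident deposits held at foreign banks 92.13; capital account: acquisition of foreign patents and trademarks (non-produced assets) 19.03, capital transfers received from emigrants 14.38.)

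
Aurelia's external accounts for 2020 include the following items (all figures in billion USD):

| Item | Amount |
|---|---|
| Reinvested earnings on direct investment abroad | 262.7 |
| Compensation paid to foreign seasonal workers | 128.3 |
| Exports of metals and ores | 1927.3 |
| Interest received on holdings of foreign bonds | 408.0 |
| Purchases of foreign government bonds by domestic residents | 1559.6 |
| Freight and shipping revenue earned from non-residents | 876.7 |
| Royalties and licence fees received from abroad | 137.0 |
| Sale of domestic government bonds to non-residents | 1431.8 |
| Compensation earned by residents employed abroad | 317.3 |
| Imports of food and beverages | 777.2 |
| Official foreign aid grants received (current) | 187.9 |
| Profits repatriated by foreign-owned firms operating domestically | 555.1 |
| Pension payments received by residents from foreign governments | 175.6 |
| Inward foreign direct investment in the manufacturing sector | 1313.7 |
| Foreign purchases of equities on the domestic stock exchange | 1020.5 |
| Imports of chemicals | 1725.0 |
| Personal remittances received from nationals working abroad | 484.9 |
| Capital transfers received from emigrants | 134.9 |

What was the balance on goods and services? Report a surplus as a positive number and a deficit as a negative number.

Goods: 1927.3 - 1725.0 - 777.2 = -574.9
Services: 137.0 + 876.7 = 1013.7
Trade balance = -574.9 + 1013.7 = 438.8
(Excluded from the trade balance — primary income: reinvested earnings on direct investment abroad 262.7, compensation paid to foreign seasonal workers 128.3, interest received on holdings of foreign bonds 408.0, compensation earned by residents employed abroad 317.3, profits repatriated by foreign-owned firms operating domestically 555.1; financial account: purchases of foreign government bonds by domestic residents 1559.6, sale of domestic government bonds to non-residents 1431.8, inward foreign direct investment in the manufacturing sector 1313.7, foreign purchases of equities on the domestic stock exchange 1020.5; secondary income: official foreign aid grants received (current) 187.9, pension payments received by residents from foreign governments 175.6, personal remittances received from nationals working abroad 484.9; capital account: capital transfers received from emigrants 134.9.)

438.8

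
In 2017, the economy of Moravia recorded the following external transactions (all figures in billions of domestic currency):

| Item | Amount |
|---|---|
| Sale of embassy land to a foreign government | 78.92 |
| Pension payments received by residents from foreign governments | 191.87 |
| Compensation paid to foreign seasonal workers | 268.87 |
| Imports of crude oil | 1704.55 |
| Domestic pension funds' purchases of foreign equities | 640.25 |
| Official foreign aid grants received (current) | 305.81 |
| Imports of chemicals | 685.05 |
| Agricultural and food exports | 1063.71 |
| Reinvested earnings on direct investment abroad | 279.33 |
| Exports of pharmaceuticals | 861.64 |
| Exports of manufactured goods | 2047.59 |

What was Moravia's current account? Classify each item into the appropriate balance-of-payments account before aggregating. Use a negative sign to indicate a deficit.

Goods: -1704.55 + 861.64 - 685.05 + 1063.71 + 2047.59 = 1583.34
Primary income: 279.33 - 268.87 = 10.46
Secondary income: 191.87 + 305.81 = 497.68
Current account = 1583.34 + 10.46 + 497.68 = 2091.48
(Excluded from the current account — capital account: sale of embassy land to a foreign government 78.92; financial account: domestic pension funds' purchases of foreign equities 640.25.)

2091.48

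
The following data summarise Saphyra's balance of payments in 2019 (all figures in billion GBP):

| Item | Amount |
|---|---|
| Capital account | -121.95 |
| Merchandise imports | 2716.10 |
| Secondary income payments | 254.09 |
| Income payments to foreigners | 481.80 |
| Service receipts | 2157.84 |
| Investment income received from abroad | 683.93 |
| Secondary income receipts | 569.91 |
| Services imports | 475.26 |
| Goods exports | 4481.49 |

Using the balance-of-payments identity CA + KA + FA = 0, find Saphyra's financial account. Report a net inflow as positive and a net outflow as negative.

-3843.97

Goods balance = 4481.49 - 2716.10 = 1765.39
Services balance = 2157.84 - 475.26 = 1682.58
Trade balance (goods + services) = 1765.39 + 1682.58 = 3447.97
Net primary income = 683.93 - 481.80 = 202.13
Net secondary income = 569.91 - 254.09 = 315.82
Current account = 3447.97 + 202.13 + 315.82 = 3965.92
Financial account = -(3965.92 + (-121.95)) = -3843.97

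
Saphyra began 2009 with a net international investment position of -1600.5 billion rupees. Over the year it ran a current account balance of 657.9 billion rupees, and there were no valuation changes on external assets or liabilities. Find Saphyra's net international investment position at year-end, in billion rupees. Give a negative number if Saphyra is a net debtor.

-942.6

With no valuation effects, change in NIIP = current account = 657.9
End-of-year NIIP = -1600.5 + 657.9 = -942.6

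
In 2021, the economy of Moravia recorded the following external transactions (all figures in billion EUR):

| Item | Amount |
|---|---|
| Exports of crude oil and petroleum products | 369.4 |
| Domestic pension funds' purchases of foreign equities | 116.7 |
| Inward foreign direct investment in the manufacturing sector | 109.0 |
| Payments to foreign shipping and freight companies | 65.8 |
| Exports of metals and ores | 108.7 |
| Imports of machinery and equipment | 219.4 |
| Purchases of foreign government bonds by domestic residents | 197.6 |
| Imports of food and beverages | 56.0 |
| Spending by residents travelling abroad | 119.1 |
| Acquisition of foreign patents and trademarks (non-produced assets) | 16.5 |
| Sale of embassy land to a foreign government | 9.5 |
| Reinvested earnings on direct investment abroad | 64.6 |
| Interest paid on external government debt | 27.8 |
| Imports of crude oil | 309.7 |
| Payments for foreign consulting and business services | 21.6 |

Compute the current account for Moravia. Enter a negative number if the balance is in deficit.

Goods: 369.4 - 219.4 - 56.0 + 108.7 - 309.7 = -107.0
Services: -21.6 - 119.1 - 65.8 = -206.5
Primary income: 64.6 - 27.8 = 36.8
Current account = (-107.0) + (-206.5) + 36.8 = -276.7
(Excluded from the current account — financial account: domestic pension funds' purchases of foreign equities 116.7, inward foreign direct investment in the manufacturing sector 109.0, purchases of foreign government bonds by domestic residents 197.6; capital account: acquisition of foreign patents and trademarks (non-produced assets) 16.5, sale of embassy land to a foreign government 9.5.)

-276.7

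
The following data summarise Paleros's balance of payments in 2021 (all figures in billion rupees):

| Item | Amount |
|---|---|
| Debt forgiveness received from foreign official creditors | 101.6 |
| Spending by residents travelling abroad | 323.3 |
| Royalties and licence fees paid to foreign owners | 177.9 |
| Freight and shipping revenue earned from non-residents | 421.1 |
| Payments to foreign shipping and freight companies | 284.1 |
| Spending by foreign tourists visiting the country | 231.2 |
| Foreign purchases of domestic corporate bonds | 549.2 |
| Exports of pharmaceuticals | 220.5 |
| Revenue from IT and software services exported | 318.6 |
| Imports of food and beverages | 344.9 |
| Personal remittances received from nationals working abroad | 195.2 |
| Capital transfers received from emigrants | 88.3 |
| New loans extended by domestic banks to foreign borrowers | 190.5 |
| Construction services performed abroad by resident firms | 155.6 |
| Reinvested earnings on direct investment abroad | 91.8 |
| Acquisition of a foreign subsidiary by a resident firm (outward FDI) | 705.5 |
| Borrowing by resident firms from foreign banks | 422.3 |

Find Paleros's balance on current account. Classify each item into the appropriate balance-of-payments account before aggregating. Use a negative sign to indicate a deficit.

Goods: -344.9 + 220.5 = -124.4
Services: -284.1 - 323.3 + 421.1 + 231.2 - 177.9 + 318.6 + 155.6 = 341.2
Primary income: 91.8
Secondary income: 195.2
Current account = (-124.4) + 341.2 + 91.8 + 195.2 = 503.8
(Excluded from the current account — capital account: debt forgiveness received from foreign official creditors 101.6, capital transfers received from emigrants 88.3; financial account: foreign purchases of domestic corporate bonds 549.2, new loans extended by domestic banks to foreign borrowers 190.5, acquisition of a foreign subsidiary by a resident firm (outward FDI) 705.5, borrowing by resident firms from foreign banks 422.3.)

503.8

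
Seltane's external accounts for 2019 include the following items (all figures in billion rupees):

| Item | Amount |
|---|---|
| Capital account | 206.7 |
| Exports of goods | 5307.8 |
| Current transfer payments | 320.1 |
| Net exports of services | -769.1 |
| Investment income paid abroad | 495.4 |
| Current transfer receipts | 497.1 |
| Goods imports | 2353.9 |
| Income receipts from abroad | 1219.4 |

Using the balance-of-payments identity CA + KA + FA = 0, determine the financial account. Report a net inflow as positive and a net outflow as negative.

Goods balance = 5307.8 - 2353.9 = 2953.9
Services balance = -769.1
Trade balance (goods + services) = 2953.9 + (-769.1) = 2184.8
Net primary income = 1219.4 - 495.4 = 724.0
Net secondary income = 497.1 - 320.1 = 177.0
Current account = 2184.8 + 724.0 + 177.0 = 3085.8
Financial account = -(3085.8 + 206.7) = -3292.5

-3292.5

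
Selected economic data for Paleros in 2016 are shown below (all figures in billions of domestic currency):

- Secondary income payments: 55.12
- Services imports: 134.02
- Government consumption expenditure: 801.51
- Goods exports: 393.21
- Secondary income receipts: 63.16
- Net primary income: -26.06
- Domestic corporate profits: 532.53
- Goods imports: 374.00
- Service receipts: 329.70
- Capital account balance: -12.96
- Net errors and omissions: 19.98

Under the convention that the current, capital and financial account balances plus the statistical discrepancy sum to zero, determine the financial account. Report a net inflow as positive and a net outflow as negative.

-203.89

Goods balance = 393.21 - 374.00 = 19.21
Services balance = 329.70 - 134.02 = 195.68
Trade balance (goods + services) = 19.21 + 195.68 = 214.89
Net primary income = -26.06
Net secondary income = 63.16 - 55.12 = 8.04
Current account = 214.89 + (-26.06) + 8.04 = 196.87
Financial account = -(196.87 + (-12.96) + 19.98) = -203.89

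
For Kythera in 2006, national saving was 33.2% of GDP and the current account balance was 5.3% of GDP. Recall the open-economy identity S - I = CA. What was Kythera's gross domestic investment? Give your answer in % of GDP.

27.9

I = S - CA = 33.2 - 5.3 = 27.9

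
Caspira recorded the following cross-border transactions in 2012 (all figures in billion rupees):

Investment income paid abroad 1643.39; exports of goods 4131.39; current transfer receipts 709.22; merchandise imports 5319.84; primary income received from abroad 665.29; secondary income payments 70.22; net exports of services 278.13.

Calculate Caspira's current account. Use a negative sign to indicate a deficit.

-1249.42

Goods balance = 4131.39 - 5319.84 = -1188.45
Services balance = 278.13
Trade balance (goods + services) = -1188.45 + 278.13 = -910.32
Net primary income = 665.29 - 1643.39 = -978.10
Net secondary income = 709.22 - 70.22 = 639.00
Current account = -910.32 + (-978.10) + 639.00 = -1249.42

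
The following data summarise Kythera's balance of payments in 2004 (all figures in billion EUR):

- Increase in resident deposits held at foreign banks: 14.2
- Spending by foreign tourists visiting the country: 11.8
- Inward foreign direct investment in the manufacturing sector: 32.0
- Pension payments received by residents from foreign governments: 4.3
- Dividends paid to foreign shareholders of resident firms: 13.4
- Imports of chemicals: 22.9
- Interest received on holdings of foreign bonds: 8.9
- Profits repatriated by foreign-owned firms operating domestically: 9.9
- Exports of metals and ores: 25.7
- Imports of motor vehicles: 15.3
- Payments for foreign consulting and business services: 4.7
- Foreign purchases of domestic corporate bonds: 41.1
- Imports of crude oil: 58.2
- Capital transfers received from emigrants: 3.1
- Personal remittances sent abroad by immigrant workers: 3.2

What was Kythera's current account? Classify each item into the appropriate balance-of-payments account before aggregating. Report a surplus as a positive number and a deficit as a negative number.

Goods: 25.7 - 15.3 - 58.2 - 22.9 = -70.7
Services: -4.7 + 11.8 = 7.1
Primary income: -9.9 + 8.9 - 13.4 = -14.4
Secondary income: 4.3 - 3.2 = 1.1
Current account = (-70.7) + 7.1 + (-14.4) + 1.1 = -76.9
(Excluded from the current account — financial account: increase in resident deposits held at foreign banks 14.2, inward foreign direct investment in the manufacturing sector 32.0, foreign purchases of domestic corporate bonds 41.1; capital account: capital transfers received from emigrants 3.1.)

-76.9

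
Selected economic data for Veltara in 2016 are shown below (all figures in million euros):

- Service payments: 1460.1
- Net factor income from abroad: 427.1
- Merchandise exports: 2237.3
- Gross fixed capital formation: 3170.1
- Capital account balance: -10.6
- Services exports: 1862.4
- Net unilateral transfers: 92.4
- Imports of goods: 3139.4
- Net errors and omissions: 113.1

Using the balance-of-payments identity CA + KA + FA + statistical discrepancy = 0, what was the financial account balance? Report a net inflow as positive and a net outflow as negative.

Goods balance = 2237.3 - 3139.4 = -902.1
Services balance = 1862.4 - 1460.1 = 402.3
Trade balance (goods + services) = -902.1 + 402.3 = -499.8
Net primary income = 427.1
Net secondary income = 92.4
Current account = -499.8 + 427.1 + 92.4 = 19.7
Financial account = -(19.7 + (-10.6) + 113.1) = -122.2

-122.2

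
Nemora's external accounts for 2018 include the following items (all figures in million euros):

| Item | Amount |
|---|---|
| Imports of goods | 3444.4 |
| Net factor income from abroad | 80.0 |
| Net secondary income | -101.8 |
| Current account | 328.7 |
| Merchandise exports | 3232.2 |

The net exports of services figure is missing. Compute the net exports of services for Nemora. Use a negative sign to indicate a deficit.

Current account = goods balance + services balance + net primary income + net secondary income
Sum of the known components = -234.0
Net exports of services = CA - (known components) = 328.7 - (-234.0) = 562.7

562.7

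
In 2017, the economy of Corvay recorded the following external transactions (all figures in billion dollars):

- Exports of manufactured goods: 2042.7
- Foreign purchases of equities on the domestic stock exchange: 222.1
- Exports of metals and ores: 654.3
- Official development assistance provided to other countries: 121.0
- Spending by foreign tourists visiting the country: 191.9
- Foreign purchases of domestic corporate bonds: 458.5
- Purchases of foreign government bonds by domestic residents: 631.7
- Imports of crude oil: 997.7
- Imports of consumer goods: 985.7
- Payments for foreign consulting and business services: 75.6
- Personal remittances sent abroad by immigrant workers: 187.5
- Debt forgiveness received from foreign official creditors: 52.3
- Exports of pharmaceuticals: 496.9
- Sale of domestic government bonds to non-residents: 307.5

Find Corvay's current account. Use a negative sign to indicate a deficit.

1018.3

Goods: -985.7 + 654.3 + 2042.7 - 997.7 + 496.9 = 1210.5
Services: -75.6 + 191.9 = 116.3
Secondary income: -187.5 - 121.0 = -308.5
Current account = 1210.5 + 116.3 + (-308.5) = 1018.3
(Excluded from the current account — financial account: foreign purchases of equities on the domestic stock exchange 222.1, foreign purchases of domestic corporate bonds 458.5, purchases of foreign government bonds by domestic residents 631.7, sale of domestic government bonds to non-residents 307.5; capital account: debt forgiveness received from foreign official creditors 52.3.)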